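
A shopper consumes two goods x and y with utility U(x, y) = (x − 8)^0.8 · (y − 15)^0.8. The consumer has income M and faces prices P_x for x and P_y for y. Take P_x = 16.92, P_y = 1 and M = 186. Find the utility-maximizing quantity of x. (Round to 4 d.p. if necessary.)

After buying the subsistence bundle (8, 15), a share 0.5 of the remaining income goes to x: x* = 8 + 0.5·(M − 8P_x − 15P_y)/P_x.
Discretionary income = 186 − 8·16.92 − 15·1 = 35.64; x* = 8 + 0.5·35.64/16.92 = 9.0532.

x* = 9.0532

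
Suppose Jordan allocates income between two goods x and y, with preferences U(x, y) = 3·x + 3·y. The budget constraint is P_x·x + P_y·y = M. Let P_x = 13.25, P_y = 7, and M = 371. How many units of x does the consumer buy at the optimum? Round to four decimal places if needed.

Perfect substitutes: compare marginal utility per dollar. 3/P_x vs 3/P_y → 0.2264 vs 0.4286.
y gives more utility per dollar, so spend all income on y: y* = M/P_y, x* = 0.
Numerically: x* = 0, y* = 53.

x* = 0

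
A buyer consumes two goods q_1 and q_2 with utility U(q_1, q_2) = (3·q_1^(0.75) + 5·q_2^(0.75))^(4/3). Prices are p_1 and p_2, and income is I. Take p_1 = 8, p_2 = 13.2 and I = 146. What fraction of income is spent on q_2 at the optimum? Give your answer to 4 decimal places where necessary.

From the CES first-order condition, (3/5)·(q_2/q_1)^(0.25) = p_1/p_2.
Hence q_2/q_1 = ((5/3)·p_1/p_2)^(1/(0.25)), i.e. raised to the 4 power.
With the ratio pinned down, the budget gives q_1* = I/(p_1 + p_2·(q_2/q_1)) and q_2* = (q_2/q_1)·q_1*.
Numerically q_2/q_1 = 1.04102, so q_1* = 146/(8 + 13.2·1.04102) = 6.7153 and q_2* = 1.04102·6.7153 = 6.9907.
Expenditure on q_2: 13.2·6.9907 = 92.2778; share = 0.632.

share on q_2 = 0.632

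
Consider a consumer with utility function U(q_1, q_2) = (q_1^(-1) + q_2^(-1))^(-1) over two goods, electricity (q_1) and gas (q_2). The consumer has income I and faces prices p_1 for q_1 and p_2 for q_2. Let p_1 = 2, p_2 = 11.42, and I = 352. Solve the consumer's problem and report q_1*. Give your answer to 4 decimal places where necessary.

With the ratio pinned down, the budget gives q_1* = I/(p_1 + p_2·(q_2/q_1)) and q_2* = (q_2/q_1)·q_1*.
Numerically q_2/q_1 = 0.418487, so q_1* = 352/(2 + 11.42·0.418487) = 51.9241.

q_1* = 51.9241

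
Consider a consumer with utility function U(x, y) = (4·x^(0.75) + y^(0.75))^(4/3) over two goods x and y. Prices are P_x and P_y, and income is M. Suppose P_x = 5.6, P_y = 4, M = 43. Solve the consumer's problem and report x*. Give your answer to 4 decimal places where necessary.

Numerically y/x = 0.015006, so x* = 43/(5.6 + 4·0.015006) = 7.5971.

x* = 7.5971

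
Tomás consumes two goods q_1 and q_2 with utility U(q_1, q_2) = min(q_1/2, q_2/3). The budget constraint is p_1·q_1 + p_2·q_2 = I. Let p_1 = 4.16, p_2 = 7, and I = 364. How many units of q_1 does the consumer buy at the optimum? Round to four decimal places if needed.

With perfect complements, no substitution: consume in ratio q_1:q_2 = 2:3.
Budget: p_1·q_1 + p_2·(3/2)·q_1 = I, so (2·p_1 + 3·p_2)·q_1 = 2·I.
Demand: q_1*(p_1,p_2,I) = 2·I/(2·p_1 + 3·p_2), q_2* = 3·I/(2·p_1 + 3·p_2).
Here 2·4.16 + 3·7 = 29.32, giving q_1* = 24.8295.

q_1* = 24.8295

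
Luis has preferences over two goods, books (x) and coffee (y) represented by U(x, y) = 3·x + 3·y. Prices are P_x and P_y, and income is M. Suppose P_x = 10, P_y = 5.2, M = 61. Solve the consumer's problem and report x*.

x* = 0

Linear utility — the consumer picks whichever good has higher MU/price: 3/10 = 0.3 vs 3/5.2 = 0.5769.
y gives more utility per dollar, so spend all income on y: y* = M/P_y, x* = 0.
Numerically: x* = 0, y* = 11.7308.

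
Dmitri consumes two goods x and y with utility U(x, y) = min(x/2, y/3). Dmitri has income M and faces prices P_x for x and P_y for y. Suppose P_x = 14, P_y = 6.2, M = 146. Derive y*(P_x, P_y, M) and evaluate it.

Leontief preferences: the optimum is at the kink where x/2 = y/3, i.e. y = (3/2)·x.
Budget: P_x·x + P_y·(3/2)·x = M, so (2·P_x + 3·P_y)·x = 2·M.
Demand: x*(P_x,P_y,M) = 2·M/(2·P_x + 3·P_y), y* = 3·M/(2·P_x + 3·P_y).
Here 2·14 + 3·6.2 = 46.6, giving y* = 9.3991.

y* = 9.3991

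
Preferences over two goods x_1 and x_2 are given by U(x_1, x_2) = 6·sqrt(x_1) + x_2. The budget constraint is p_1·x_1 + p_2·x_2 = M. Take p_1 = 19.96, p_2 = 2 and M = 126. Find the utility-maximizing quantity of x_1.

x_1* = 0.0904

Set MRS = p_1/p_2: 3·x_1^(−1/2) = p_1/p_2.
Solve: √x_1 = 3·p_2/p_1, so x_1*(p_1,p_2) = (3·p_2/p_1)², and x_2* = (M − p_1·x_1*)/p_2.
Plugging in: x_1* = (3·2/19.96)² = 0.0904.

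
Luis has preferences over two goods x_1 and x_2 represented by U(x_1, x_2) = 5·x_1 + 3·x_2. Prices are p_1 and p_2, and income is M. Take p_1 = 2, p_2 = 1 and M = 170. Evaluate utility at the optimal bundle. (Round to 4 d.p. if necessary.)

V = 510

Perfect substitutes: compare marginal utility per dollar. 5/p_1 vs 3/p_2 → 2.5 vs 3.
x_2 gives more utility per dollar, so spend all income on x_2: x_2* = M/p_2, x_1* = 0.
Numerically: x_1* = 0, x_2* = 170.
Utility at the optimum: U(0, 170) = 510.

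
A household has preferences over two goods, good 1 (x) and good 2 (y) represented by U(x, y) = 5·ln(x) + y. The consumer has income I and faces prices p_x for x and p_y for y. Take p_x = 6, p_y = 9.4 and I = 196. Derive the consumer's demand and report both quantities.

Set MRS = p_x/p_y: (5/x)/1 = p_x/p_y.
So x*(p_x,p_y) = 5·p_y/p_x, independent of income; and y* = (I − 5·p_y)/p_y.
At the given prices: x* = 5·9.4/6 = 7.8333, and y* = 15.8511.

x* = 7.8333, y* = 15.8511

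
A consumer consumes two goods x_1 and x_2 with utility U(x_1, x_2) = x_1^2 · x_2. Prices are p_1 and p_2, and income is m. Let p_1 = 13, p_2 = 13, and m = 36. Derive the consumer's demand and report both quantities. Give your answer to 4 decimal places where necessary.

Tangency: MRS = 2·x_2/x_1 = p_1/p_2.
Rearranging, p_2·x_2 = (1/2)·p_1·x_1. Substituting into the budget gives p_1·x_1·(1 + (1/2)) = m.
Demand: x_1*(p_1,p_2,m) = 2/3·m/p_1 and x_2* = 1/3·m/p_2.
At p_1=13, p_2=13, m=36: x_1* = 2/3·36/13 = 1.8462, x_2* = 0.9231.

x_1* = 1.8462, x_2* = 0.9231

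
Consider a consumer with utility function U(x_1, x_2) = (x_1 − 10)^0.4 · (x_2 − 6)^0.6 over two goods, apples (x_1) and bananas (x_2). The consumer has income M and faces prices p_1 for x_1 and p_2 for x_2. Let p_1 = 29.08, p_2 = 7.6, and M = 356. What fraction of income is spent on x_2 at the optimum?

This is Cobb-Douglas in (x_1−10, x_2−6): tangency gives 0.4·p_2·(x_2−6) = 0.6·p_1·(x_1−10).
After buying the subsistence bundle (10, 6), a share 0.4 of the remaining income goes to x_1: x_1* = 10 + 0.4·(M − 10p_1 − 6p_2)/p_1.
Discretionary income = 356 − 10·29.08 − 6·7.6 = 19.6; x_1* = 10 + 0.4·19.6/29.08 = 10.2696; x_2* = 6 + 0.6·19.6/7.6 = 7.5474.
Expenditure on x_2: 7.6·7.5474 = 57.36; share = 0.1611.

share on x_2 = 0.1611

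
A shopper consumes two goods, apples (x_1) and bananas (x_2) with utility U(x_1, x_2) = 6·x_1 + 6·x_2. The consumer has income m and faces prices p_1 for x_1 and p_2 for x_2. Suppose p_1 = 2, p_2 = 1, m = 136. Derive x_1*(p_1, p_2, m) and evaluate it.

x_1* = 0

Numerically: x_1* = 0, x_2* = 136.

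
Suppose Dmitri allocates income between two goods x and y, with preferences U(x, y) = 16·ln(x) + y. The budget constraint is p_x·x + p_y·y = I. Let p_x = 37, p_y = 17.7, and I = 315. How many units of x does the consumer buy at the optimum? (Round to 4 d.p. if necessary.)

x* = 7.6541

MU_x = 16/x, MU_y = 1. Tangency: 16/x = p_x/p_y.
So x*(p_x,p_y) = 16·p_y/p_x, independent of income; and y* = (I − 16·p_y)/p_y.
At the given prices: x* = 16·17.7/37 = 7.6541.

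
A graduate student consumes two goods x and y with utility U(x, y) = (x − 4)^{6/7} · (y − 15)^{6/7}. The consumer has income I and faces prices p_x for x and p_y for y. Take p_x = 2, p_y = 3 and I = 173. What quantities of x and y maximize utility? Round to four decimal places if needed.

This is Cobb-Douglas in (x−4, y−15): tangency gives 6/7·p_y·(y−15) = 6/7·p_x·(x−4).
After buying the subsistence bundle (4, 15), a share 0.5 of the remaining income goes to x: x* = 4 + 0.5·(I − 4p_x − 15p_y)/p_x.
Discretionary income = 173 − 4·2 − 15·3 = 120; x* = 4 + 0.5·120/2 = 34; y* = 15 + 0.5·120/3 = 35.

x* = 34, y* = 35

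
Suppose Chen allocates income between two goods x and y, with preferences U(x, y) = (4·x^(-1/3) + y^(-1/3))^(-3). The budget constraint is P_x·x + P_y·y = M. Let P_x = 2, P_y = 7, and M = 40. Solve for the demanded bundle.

From the CES first-order condition, 4·(y/x)^(4/3) = P_x/P_y.
Hence y/x = ((1/4)·P_x/P_y)^(1/(4/3)), i.e. raised to the 0.75 power.
With the ratio pinned down, the budget gives x* = M/(P_x + P_y·(y/x)) and y* = (y/x)·x*.
Numerically y/x = 0.138167, so x* = 40/(2 + 7·0.138167) = 13.4809 and y* = 0.138167·13.4809 = 1.8626.

x* = 13.4809, y* = 1.8626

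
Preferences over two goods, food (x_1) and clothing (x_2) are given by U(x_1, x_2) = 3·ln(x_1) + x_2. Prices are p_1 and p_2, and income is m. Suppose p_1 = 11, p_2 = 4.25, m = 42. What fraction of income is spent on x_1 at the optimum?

Set MRS = p_1/p_2: (3/x_1)/1 = p_1/p_2.
So x_1*(p_1,p_2) = 3·p_2/p_1, independent of income; and x_2* = (m − 3·p_2)/p_2.
At the given prices: x_1* = 3·4.25/11 = 1.1591, and x_2* = 6.8824.
Expenditure on x_1: 11·1.1591 = 12.75; share = 0.3036.

share on x_1 = 0.3036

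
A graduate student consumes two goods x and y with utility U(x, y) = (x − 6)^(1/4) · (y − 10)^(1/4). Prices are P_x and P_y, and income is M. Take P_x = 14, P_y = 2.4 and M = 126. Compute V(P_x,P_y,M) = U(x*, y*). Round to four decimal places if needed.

MRS = (y−10)/(x−6). Tangency with P_x/P_y gives y−10 = (P_x/P_y)·(x−6).
Substituting into the budget: x* = 6 + 0.5·(M − 6·P_x − 10·P_y)/P_x, and y* = 10 + 0.5·(…)/P_y.
Discretionary income = 126 − 6·14 − 10·2.4 = 18; x* = 6 + 0.5·18/14 = 6.6429; y* = 10 + 0.5·18/2.4 = 13.75.
Utility at the optimum: U(6.6429, 13.75) = 1.2461.

V = 1.2461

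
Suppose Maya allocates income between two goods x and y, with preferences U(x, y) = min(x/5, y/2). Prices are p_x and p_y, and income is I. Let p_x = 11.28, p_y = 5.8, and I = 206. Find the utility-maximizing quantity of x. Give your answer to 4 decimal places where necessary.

Leontief preferences: the optimum is at the kink where x/5 = y/2, i.e. y = (2/5)·x.
Budget: p_x·x + p_y·(2/5)·x = I, so (5·p_x + 2·p_y)·x = 5·I.
Demand: x*(p_x,p_y,I) = 5·I/(5·p_x + 2·p_y), y* = 2·I/(5·p_x + 2·p_y).
Here 5·11.28 + 2·5.8 = 68, giving x* = 15.1471.

x* = 15.1471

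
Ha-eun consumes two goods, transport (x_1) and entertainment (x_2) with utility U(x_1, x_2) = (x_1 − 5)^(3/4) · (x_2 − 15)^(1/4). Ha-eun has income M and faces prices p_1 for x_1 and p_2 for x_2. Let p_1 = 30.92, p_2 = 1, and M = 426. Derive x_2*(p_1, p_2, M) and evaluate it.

MRS = 3·(x_2−15)/(x_1−5). Tangency with p_1/p_2 gives x_2−15 = (1/3)·(p_1/p_2)·(x_1−5).
Substituting into the budget: x_1* = 5 + 0.75·(M − 5·p_1 − 15·p_2)/p_1, and x_2* = 15 + 0.25·(…)/p_2.
Discretionary income = 426 − 5·30.92 − 15·1 = 256.4; x_2* = 15 + 0.25·256.4/1 = 79.1.

x_2* = 79.1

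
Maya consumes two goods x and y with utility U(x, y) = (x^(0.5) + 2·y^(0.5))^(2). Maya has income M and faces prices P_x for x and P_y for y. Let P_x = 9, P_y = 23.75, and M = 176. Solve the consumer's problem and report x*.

MU_x ∝ x^(-0.5), MU_y ∝ 2·y^(-0.5), so MRS = (1/2)·(y/x)^(0.5) = P_x/P_y.
Solve for the ratio: y/x = [2·P_x/P_y]^(2).
Substitute y = (y/x)·x into the budget: x* = M/(P_x + P_y·(y/x)).
Numerically y/x = 0.574404, so x* = 176/(9 + 23.75·0.574404) = 7.7731.

x* = 7.7731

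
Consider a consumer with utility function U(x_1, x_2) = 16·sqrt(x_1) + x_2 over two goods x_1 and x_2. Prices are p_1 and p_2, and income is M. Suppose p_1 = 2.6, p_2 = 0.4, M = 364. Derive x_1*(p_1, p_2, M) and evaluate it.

Utility is quasi-linear in x_2; the FOC for x_1 is 8/√x_1 = p_1/p_2.
Solve: √x_1 = 8·p_2/p_1, so x_1*(p_1,p_2) = (8·p_2/p_1)², and x_2* = (M − p_1·x_1*)/p_2.
Plugging in: x_1* = (8·0.4/2.6)² = 1.5148.

x_1* = 1.5148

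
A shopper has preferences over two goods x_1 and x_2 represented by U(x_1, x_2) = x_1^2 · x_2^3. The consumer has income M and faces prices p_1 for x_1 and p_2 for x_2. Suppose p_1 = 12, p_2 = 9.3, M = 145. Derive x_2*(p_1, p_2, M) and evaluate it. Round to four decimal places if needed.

MU_x_1/MU_x_2 = (2·x_2)/(3·x_1); tangency sets this equal to p_1/p_2.
So 2·p_2·x_2 = 3·p_1·x_1; combined with the budget, a share 0.4 of income goes to x_1.
Demand: x_1*(p_1,p_2,M) = 0.4·M/p_1 and x_2* = 0.6·M/p_2.
At p_1=12, p_2=9.3, M=145: x_2* = 0.6·145/9.3 = 9.3548.

x_2* = 9.3548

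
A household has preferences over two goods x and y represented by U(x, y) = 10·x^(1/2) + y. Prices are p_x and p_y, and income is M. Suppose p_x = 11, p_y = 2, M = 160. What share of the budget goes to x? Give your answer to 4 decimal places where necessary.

share on x = 0.0568

Utility is quasi-linear in y; the FOC for x is 5/√x = p_x/p_y.
Thus x* = (5·p_y/p_x)² — independent of M — with the rest of income spent on y.
Plugging in: x* = (5·2/11)² = 0.8264, y* = 75.4545.
Expenditure on x: 11·0.8264 = 9.0909; share = 0.0568.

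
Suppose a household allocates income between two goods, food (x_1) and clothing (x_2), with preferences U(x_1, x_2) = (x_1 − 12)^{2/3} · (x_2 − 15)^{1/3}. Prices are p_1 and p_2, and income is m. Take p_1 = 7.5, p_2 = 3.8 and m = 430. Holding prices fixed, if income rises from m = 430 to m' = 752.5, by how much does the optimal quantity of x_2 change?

Δx_2* = 28.2895

After buying the subsistence bundle (12, 15), a share 2/3 of the remaining income goes to x_1: x_1* = 12 + 2/3·(m − 12p_1 − 15p_2)/p_1.
Discretionary income = 430 − 12·7.5 − 15·3.8 = 283; x_2* = 15 + 1/3·283/3.8 = 39.8246.
At m' = 752.5: x_2* = 68.114. Change: 68.114 − 39.8246 = 28.2895.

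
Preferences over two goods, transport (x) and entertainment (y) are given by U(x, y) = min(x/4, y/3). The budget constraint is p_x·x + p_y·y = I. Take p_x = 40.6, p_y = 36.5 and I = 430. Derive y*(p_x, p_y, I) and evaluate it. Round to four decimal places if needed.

y* = 4.7444

With perfect complements, no substitution: consume in ratio x:y = 4:3.
Budget: p_x·x + p_y·(3/4)·x = I, so (4·p_x + 3·p_y)·x = 4·I.
Demand: x*(p_x,p_y,I) = 4·I/(4·p_x + 3·p_y), y* = 3·I/(4·p_x + 3·p_y).
Here 4·40.6 + 3·36.5 = 271.9, giving y* = 4.7444.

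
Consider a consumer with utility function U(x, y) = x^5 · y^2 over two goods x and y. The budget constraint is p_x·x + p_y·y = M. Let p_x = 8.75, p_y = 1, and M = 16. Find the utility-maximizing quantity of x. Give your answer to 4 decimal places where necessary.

The MRS is (5/2)·y/x. Set MRS = p_x/p_y.
So 5·p_y·y = 2·p_x·x; combined with the budget, a share 5/7 of income goes to x.
Demand: x*(p_x,p_y,M) = 5/7·M/p_x and y* = 2/7·M/p_y.
At p_x=8.75, p_y=1, M=16: x* = 5/7·16/8.75 = 1.3061.

x* = 1.3061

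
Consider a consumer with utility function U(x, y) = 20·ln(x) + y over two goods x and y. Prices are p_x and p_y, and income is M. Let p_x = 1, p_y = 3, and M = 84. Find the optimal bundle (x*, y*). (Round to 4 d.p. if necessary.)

Set MRS = p_x/p_y: (20/x)/1 = p_x/p_y.
So x*(p_x,p_y) = 20·p_y/p_x, independent of income; and y* = (M − 20·p_y)/p_y.
At the given prices: x* = 20·3/1 = 60, and y* = 8.

x* = 60, y* = 8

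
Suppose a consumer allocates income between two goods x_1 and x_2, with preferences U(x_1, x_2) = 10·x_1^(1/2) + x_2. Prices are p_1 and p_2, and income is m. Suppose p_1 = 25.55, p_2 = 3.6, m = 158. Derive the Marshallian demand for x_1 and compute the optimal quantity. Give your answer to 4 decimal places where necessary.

x_1* = 0.4963

Utility is quasi-linear in x_2; the FOC for x_1 is 5/√x_1 = p_1/p_2.
Solve: √x_1 = 5·p_2/p_1, so x_1*(p_1,p_2) = (5·p_2/p_1)², and x_2* = (m − p_1·x_1*)/p_2.
Plugging in: x_1* = (5·3.6/25.55)² = 0.4963.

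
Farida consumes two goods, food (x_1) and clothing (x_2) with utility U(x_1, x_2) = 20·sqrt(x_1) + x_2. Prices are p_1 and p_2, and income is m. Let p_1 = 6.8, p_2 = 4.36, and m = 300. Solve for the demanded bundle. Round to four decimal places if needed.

Set MRS = p_1/p_2: 10·x_1^(−1/2) = p_1/p_2.
Thus x_1* = (10·p_2/p_1)² — independent of m — with the rest of income spent on x_2.
Plugging in: x_1* = (10·4.36/6.8)² = 41.1107, x_2* = 4.6897.

x_1* = 41.1107, x_2* = 4.6897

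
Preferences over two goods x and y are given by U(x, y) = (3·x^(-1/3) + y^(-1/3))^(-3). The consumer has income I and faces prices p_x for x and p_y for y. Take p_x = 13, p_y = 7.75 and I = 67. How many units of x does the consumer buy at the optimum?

MU_x ∝ 3·x^(-4/3), MU_y ∝ y^(-4/3), so MRS = 3·(y/x)^(4/3) = p_x/p_y.
Hence y/x = ((1/3)·p_x/p_y)^(1/(4/3)), i.e. raised to the 0.75 power.
With the ratio pinned down, the budget gives x* = I/(p_x + p_y·(y/x)) and y* = (y/x)·x*.
Numerically y/x = 0.646607, so x* = 67/(13 + 7.75·0.646607) = 3.7199.

x* = 3.7199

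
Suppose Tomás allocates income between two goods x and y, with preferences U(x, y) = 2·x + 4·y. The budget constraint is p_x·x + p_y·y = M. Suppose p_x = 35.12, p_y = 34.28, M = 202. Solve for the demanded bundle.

x* = 0, y* = 5.8926

y gives more utility per dollar, so spend all income on y: y* = M/p_y, x* = 0.
Numerically: x* = 0, y* = 5.8926.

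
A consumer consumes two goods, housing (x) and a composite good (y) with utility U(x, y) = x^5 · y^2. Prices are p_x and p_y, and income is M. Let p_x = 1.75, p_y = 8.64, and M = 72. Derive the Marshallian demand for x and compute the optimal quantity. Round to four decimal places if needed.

Tangency: MRS = (5/2)·y/x = p_x/p_y.
Rearranging, p_y·y = (2/5)·p_x·x. Substituting into the budget gives p_x·x·(1 + (2/5)) = M.
Demand: x*(p_x,p_y,M) = 5/7·M/p_x and y* = 2/7·M/p_y.
At p_x=1.75, p_y=8.64, M=72: x* = 5/7·72/1.75 = 29.3878.

x* = 29.3878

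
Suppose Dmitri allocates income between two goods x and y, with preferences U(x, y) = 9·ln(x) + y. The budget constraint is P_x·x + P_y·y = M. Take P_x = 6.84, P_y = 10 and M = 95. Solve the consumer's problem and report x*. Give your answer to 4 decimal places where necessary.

x* = 13.1579

So x*(P_x,P_y) = 9·P_y/P_x, independent of income; and y* = (M − 9·P_y)/P_y.
At the given prices: x* = 9·10/6.84 = 13.1579.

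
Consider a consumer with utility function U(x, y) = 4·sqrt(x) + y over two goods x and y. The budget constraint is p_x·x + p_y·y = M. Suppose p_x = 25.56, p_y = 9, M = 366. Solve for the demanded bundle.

Set MRS = p_x/p_y: 2·x^(−1/2) = p_x/p_y.
Solve: √x = 2·p_y/p_x, so x*(p_x,p_y) = (2·p_y/p_x)², and y* = (M − p_x·x*)/p_y.
Plugging in: x* = (2·9/25.56)² = 0.4959, y* = 39.2582.

x* = 0.4959, y* = 39.2582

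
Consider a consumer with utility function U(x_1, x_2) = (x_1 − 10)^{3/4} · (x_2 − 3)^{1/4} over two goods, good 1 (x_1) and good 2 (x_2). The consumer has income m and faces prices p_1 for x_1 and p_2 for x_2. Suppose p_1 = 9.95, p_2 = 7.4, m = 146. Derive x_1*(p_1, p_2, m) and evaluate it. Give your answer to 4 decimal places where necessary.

Discretionary income = 146 − 10·9.95 − 3·7.4 = 24.3; x_1* = 10 + 0.75·24.3/9.95 = 11.8317.

x_1* = 11.8317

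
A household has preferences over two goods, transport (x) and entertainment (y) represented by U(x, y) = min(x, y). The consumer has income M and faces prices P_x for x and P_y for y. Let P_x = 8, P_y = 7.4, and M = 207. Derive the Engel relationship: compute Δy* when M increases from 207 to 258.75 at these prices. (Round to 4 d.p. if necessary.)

Here 8 + 7.4 = 15.4, giving y* = 13.4416.
At M' = 258.75: y* = 16.8019. Change: 16.8019 − 13.4416 = 3.3604.

Δy* = 3.3604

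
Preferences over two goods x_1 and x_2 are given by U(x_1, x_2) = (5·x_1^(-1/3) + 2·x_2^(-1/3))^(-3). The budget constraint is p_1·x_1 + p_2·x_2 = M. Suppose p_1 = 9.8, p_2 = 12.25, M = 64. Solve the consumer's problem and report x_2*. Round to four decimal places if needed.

MRS = MU_x_1/MU_x_2 = (5/2)·(x_2/x_1)^(4/3). Set equal to p_1/p_2.
Hence x_2/x_1 = ((2/5)·p_1/p_2)^(1/(4/3)), i.e. raised to the 0.75 power.
With the ratio pinned down, the budget gives x_1* = M/(p_1 + p_2·(x_2/x_1)) and x_2* = (x_2/x_1)·x_1*.
Numerically x_2/x_1 = 0.425464, so x_1* = 64/(9.8 + 12.25·0.425464) = 4.2633 and x_2* = 0.425464·4.2633 = 1.8139.

x_2* = 1.8139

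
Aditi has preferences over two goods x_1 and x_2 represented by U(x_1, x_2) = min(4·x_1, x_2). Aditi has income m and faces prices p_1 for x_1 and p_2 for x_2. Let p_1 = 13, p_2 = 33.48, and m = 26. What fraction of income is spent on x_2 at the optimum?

share on x_2 = 0.9115

With perfect complements, no substitution: consume in ratio x_1:x_2 = 1:4.
Budget: p_1·x_1 + p_2·4·x_1 = m, so (p_1 + 4·p_2)·x_1 = m.
Demand: x_1*(p_1,p_2,m) = m/(p_1 + 4·p_2), x_2* = 4·m/(p_1 + 4·p_2).
Here 13 + 4·33.48 = 146.92, giving x_1* = 0.177 and x_2* = 0.7079.
Expenditure on x_2: 33.48·0.7079 = 23.6994; share = 0.9115.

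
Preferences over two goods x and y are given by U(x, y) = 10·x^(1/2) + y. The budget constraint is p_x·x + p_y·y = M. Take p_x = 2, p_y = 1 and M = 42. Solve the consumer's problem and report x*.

x* = 6.25

Thus x* = (5·p_y/p_x)² — independent of M — with the rest of income spent on y.
Plugging in: x* = (5·1/2)² = 6.25.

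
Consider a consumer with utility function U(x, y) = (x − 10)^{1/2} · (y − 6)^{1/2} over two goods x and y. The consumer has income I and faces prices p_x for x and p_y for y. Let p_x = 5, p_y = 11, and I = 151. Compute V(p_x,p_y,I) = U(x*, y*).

V = 2.3597

This is Cobb-Douglas in (x−10, y−6): tangency gives 0.5·p_y·(y−6) = 0.5·p_x·(x−10).
After buying the subsistence bundle (10, 6), a share 0.5 of the remaining income goes to x: x* = 10 + 0.5·(I − 10p_x − 6p_y)/p_x.
Discretionary income = 151 − 10·5 − 6·11 = 35; x* = 10 + 0.5·35/5 = 13.5; y* = 6 + 0.5·35/11 = 7.5909.
Utility at the optimum: U(13.5, 7.5909) = 2.3597.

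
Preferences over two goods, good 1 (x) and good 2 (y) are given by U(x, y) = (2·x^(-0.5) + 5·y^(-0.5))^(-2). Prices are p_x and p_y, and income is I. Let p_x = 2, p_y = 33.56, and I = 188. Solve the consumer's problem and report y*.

y* = 4.6218

MRS = MU_x/MU_y = (2/5)·(y/x)^(1.5). Set equal to p_x/p_y.
Hence y/x = ((5/2)·p_x/p_y)^(1/(1.5)), i.e. raised to the 2/3 power.
With the ratio pinned down, the budget gives x* = I/(p_x + p_y·(y/x)) and y* = (y/x)·x*.
Numerically y/x = 0.281038, so x* = 188/(2 + 33.56·0.281038) = 16.4456 and y* = 0.281038·16.4456 = 4.6218.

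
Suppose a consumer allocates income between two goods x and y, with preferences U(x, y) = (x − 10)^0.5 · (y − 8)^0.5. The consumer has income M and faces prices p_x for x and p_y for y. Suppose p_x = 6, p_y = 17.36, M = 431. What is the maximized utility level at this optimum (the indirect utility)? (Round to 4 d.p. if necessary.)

V = 11.3719

Let x' = x−10, y' = y−8. MRS = y'/x' = p_x/p_y.
After buying the subsistence bundle (10, 8), a share 0.5 of the remaining income goes to x: x* = 10 + 0.5·(M − 10p_x − 8p_y)/p_x.
Discretionary income = 431 − 10·6 − 8·17.36 = 232.12; x* = 10 + 0.5·232.12/6 = 29.3433; y* = 8 + 0.5·232.12/17.36 = 14.6855.
Utility at the optimum: U(29.3433, 14.6855) = 11.3719.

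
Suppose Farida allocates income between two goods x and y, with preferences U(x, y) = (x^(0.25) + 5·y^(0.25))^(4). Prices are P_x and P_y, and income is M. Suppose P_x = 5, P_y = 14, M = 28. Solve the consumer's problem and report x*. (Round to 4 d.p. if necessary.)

From the CES first-order condition, (1/5)·(y/x)^(0.75) = P_x/P_y.
Hence y/x = (5·P_x/P_y)^(1/(0.75)), i.e. raised to the 4/3 power.
With the ratio pinned down, the budget gives x* = M/(P_x + P_y·(y/x)) and y* = (y/x)·x*.
Numerically y/x = 2.166453, so x* = 28/(5 + 14·2.166453) = 0.7925.

x* = 0.7925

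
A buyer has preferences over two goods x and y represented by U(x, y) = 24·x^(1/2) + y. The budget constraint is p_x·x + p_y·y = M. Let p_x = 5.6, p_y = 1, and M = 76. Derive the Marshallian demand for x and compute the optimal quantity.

x* = 4.5918

MU_x = 12/√x, MU_y = 1. Tangency: 12/√x = p_x/p_y.
Thus x* = (12·p_y/p_x)² — independent of M — with the rest of income spent on y.
Plugging in: x* = (12·1/5.6)² = 4.5918.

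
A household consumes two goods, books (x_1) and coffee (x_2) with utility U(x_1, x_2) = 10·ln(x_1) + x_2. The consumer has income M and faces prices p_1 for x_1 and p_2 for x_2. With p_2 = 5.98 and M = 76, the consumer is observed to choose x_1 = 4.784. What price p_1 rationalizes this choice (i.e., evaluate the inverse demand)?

p_1 = 12.5

MU_x_1 = 10/x_1, MU_x_2 = 1. Tangency: 10/x_1 = p_1/p_2.
So x_1*(p_1,p_2) = 10·p_2/p_1, independent of income; and x_2* = (M − 10·p_2)/p_2.
Set x_1* = 4.784 in the demand function and solve for p_1: p_1 = 12.5.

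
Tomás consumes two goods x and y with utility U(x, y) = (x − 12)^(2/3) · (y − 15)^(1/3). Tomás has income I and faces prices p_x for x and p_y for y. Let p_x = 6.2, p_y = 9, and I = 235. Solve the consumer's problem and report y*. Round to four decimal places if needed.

After buying the subsistence bundle (12, 15), a share 2/3 of the remaining income goes to x: x* = 12 + 2/3·(I − 12p_x − 15p_y)/p_x.
Discretionary income = 235 − 12·6.2 − 15·9 = 25.6; y* = 15 + 1/3·25.6/9 = 15.9481.

y* = 15.9481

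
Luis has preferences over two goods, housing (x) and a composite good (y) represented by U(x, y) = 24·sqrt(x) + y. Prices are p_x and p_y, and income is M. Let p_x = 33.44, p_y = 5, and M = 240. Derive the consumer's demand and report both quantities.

Utility is quasi-linear in y; the FOC for x is 12/√x = p_x/p_y.
Solve: √x = 12·p_y/p_x, so x*(p_x,p_y) = (12·p_y/p_x)², and y* = (M − p_x·x*)/p_y.
Plugging in: x* = (12·5/33.44)² = 3.2194, y* = 26.4689.

x* = 3.2194, y* = 26.4689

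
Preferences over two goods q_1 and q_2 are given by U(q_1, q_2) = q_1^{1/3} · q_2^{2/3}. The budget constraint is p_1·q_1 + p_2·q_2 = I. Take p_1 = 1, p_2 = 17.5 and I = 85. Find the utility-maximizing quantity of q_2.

Tangency: MRS = (1/2)·q_2/q_1 = p_1/p_2.
So 1/3·p_2·q_2 = 2/3·p_1·q_1; combined with the budget, a share 1/3 of income goes to q_1.
Demand: q_1*(p_1,p_2,I) = 1/3·I/p_1 and q_2* = 2/3·I/p_2.
At p_1=1, p_2=17.5, I=85: q_2* = 2/3·85/17.5 = 3.2381.

q_2* = 3.2381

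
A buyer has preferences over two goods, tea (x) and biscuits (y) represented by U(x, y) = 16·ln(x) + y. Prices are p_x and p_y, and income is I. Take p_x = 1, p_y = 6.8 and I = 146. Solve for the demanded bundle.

x* = 108.8, y* = 5.4706

Set MRS = p_x/p_y: (16/x)/1 = p_x/p_y.
So x*(p_x,p_y) = 16·p_y/p_x, independent of income; and y* = (I − 16·p_y)/p_y.
At the given prices: x* = 16·6.8/1 = 108.8, and y* = 5.4706.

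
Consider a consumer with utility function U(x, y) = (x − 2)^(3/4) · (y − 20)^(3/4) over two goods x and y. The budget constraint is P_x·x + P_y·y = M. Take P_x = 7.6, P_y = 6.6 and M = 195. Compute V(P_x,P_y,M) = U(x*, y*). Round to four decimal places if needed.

V = 6.1991

MRS = (y−20)/(x−2). Tangency with P_x/P_y gives y−20 = (P_x/P_y)·(x−2).
Substituting into the budget: x* = 2 + 0.5·(M − 2·P_x − 20·P_y)/P_x, and y* = 20 + 0.5·(…)/P_y.
Discretionary income = 195 − 2·7.6 − 20·6.6 = 47.8; x* = 2 + 0.5·47.8/7.6 = 5.1447; y* = 20 + 0.5·47.8/6.6 = 23.6212.
Utility at the optimum: U(5.1447, 23.6212) = 6.1991.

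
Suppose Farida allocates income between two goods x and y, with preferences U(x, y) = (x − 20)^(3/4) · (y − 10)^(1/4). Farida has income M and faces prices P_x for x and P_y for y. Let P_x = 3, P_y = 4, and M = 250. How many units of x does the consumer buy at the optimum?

Let x' = x−20, y' = y−10. MRS = 3·y'/x' = P_x/P_y.
After buying the subsistence bundle (20, 10), a share 0.75 of the remaining income goes to x: x* = 20 + 0.75·(M − 20P_x − 10P_y)/P_x.
Discretionary income = 250 − 20·3 − 10·4 = 150; x* = 20 + 0.75·150/3 = 57.5.

x* = 57.5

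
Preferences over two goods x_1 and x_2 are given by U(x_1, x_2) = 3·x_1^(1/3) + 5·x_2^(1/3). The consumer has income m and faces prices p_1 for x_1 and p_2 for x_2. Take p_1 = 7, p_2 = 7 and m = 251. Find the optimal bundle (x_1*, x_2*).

x_1* = 11.3772, x_2* = 24.4799

From the CES first-order condition, (3/5)·(x_2/x_1)^(2/3) = p_1/p_2.
Solve for the ratio: x_2/x_1 = [(5/3)·p_1/p_2]^(1.5).
With the ratio pinned down, the budget gives x_1* = m/(p_1 + p_2·(x_2/x_1)) and x_2* = (x_2/x_1)·x_1*.
Numerically x_2/x_1 = 2.151657, so x_1* = 251/(7 + 7·2.151657) = 11.3772 and x_2* = 2.151657·11.3772 = 24.4799.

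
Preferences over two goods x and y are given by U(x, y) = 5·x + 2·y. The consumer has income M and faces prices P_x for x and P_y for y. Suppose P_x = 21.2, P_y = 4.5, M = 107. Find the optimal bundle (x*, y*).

x* = 0, y* = 23.7778

Linear utility — the consumer picks whichever good has higher MU/price: 5/21.2 = 0.2358 vs 2/4.5 = 0.4444.
y gives more utility per dollar, so spend all income on y: y* = M/P_y, x* = 0.
Numerically: x* = 0, y* = 23.7778.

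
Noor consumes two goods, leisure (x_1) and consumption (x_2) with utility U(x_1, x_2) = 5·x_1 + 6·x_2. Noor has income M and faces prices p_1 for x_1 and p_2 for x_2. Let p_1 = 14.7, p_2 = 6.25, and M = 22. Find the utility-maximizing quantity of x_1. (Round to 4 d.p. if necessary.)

x_1* = 0

Perfect substitutes: compare marginal utility per dollar. 5/p_1 vs 6/p_2 → 0.3401 vs 0.96.
x_2 gives more utility per dollar, so spend all income on x_2: x_2* = M/p_2, x_1* = 0.
Numerically: x_1* = 0, x_2* = 3.52.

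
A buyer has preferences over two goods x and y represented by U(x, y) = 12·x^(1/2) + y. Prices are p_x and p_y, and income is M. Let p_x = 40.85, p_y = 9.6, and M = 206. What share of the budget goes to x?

share on x = 0.3943

Utility is quasi-linear in y; the FOC for x is 6/√x = p_x/p_y.
Thus x* = (6·p_y/p_x)² — independent of M — with the rest of income spent on y.
Plugging in: x* = (6·9.6/40.85)² = 1.9882, y* = 12.9981.
Expenditure on x: 40.85·1.9882 = 81.2181; share = 0.3943.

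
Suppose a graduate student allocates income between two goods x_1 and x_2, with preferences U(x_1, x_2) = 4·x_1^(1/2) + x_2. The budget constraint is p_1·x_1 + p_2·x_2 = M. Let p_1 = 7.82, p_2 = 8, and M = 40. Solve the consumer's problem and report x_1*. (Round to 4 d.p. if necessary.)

Utility is quasi-linear in x_2; the FOC for x_1 is 2/√x_1 = p_1/p_2.
Thus x_1* = (2·p_2/p_1)² — independent of M — with the rest of income spent on x_2.
Plugging in: x_1* = (2·8/7.82)² = 4.1863.

x_1* = 4.1863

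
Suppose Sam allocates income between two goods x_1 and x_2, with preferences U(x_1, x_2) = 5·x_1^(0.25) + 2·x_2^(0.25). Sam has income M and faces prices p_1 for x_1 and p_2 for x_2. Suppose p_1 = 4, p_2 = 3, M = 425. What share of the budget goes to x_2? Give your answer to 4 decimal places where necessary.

MU_x_1 ∝ 5·x_1^(-0.75), MU_x_2 ∝ 2·x_2^(-0.75), so MRS = (5/2)·(x_2/x_1)^(0.75) = p_1/p_2.
Solve for the ratio: x_2/x_1 = [(2/5)·p_1/p_2]^(4/3).
Substitute x_2 = (x_2/x_1)·x_1 into the budget: x_1* = M/(p_1 + p_2·(x_2/x_1)).
Numerically x_2/x_1 = 0.432512, so x_1* = 425/(4 + 3·0.432512) = 80.226 and x_2* = 0.432512·80.226 = 34.6987.
Expenditure on x_2: 3·34.6987 = 104.0961; share = 0.2449.

share on x_2 = 0.2449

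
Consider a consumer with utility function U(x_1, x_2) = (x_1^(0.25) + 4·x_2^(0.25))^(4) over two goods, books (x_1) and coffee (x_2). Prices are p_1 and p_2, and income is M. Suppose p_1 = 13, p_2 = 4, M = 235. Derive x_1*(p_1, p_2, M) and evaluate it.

Numerically x_2/x_1 = 30.567351, so x_1* = 235/(13 + 4·30.567351) = 1.7373.

x_1* = 1.7373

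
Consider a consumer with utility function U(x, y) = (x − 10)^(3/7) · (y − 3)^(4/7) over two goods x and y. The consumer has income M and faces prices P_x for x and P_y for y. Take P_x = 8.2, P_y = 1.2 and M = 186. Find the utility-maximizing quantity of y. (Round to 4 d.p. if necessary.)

This is Cobb-Douglas in (x−10, y−3): tangency gives 3/7·P_y·(y−3) = 4/7·P_x·(x−10).
Substituting into the budget: x* = 10 + 3/7·(M − 10·P_x − 3·P_y)/P_x, and y* = 3 + 4/7·(…)/P_y.
Discretionary income = 186 − 10·8.2 − 3·1.2 = 100.4; y* = 3 + 4/7·100.4/1.2 = 50.8095.

y* = 50.8095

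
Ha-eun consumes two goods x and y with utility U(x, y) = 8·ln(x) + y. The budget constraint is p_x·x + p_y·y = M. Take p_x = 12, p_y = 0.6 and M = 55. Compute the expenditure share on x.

share on x = 0.0873

At the given prices: x* = 8·0.6/12 = 0.4, and y* = 83.6667.
Expenditure on x: 12·0.4 = 4.8; share = 0.0873.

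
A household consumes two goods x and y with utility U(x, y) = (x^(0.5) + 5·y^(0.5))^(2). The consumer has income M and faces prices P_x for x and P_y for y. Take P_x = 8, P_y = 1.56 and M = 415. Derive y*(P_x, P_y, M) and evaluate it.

From the CES first-order condition, (1/5)·(y/x)^(0.5) = P_x/P_y.
Solve for the ratio: y/x = [5·P_x/P_y]^(2).
Substitute y = (y/x)·x into the budget: x* = M/(P_x + P_y·(y/x)).
Numerically y/x = 657.462196, so x* = 415/(8 + 1.56·657.462196) = 0.4015 and y* = 657.462196·0.4015 = 263.9667.

y* = 263.9667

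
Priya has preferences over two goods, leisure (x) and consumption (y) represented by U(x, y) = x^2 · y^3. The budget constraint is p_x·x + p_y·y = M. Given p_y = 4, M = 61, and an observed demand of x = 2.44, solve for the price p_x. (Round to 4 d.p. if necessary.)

Tangency: MRS = (2/3)·y/x = p_x/p_y.
So 2·p_y·y = 3·p_x·x; combined with the budget, a share 0.4 of income goes to x.
Demand: x*(p_x,p_y,M) = 0.4·M/p_x and y* = 0.6·M/p_y.
Set x* = 2.44 in the demand function and solve for p_x: p_x = 10.

p_x = 10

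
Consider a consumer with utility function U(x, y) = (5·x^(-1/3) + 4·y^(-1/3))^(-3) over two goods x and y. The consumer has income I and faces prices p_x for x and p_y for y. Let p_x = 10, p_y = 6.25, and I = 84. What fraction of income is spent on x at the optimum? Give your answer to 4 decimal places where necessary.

From the CES first-order condition, (5/4)·(y/x)^(4/3) = p_x/p_y.
Solve for the ratio: y/x = [(4/5)·p_x/p_y]^(0.75).
Substitute y = (y/x)·x into the budget: x* = I/(p_x + p_y·(y/x)).
Numerically y/x = 1.203393, so x* = 84/(10 + 6.25·1.203393) = 4.7942 and y* = 1.203393·4.7942 = 5.7693.
Expenditure on x: 10·4.7942 = 47.9419; share = 0.5707.

share on x = 0.5707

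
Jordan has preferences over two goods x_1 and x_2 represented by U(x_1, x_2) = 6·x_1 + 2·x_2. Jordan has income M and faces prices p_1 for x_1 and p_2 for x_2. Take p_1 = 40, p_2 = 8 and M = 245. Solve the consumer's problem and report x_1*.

x_2 gives more utility per dollar, so spend all income on x_2: x_2* = M/p_2, x_1* = 0.
Numerically: x_1* = 0, x_2* = 30.625.

x_1* = 0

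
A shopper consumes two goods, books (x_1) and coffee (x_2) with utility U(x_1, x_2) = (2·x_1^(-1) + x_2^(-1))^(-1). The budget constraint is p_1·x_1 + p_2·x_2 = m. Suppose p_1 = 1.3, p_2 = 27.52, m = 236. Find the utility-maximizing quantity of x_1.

From the CES first-order condition, 2·(x_2/x_1)^(2) = p_1/p_2.
Hence x_2/x_1 = ((1/2)·p_1/p_2)^(1/(2)), i.e. raised to the 0.5 power.
Substitute x_2 = (x_2/x_1)·x_1 into the budget: x_1* = m/(p_1 + p_2·(x_2/x_1)).
Numerically x_2/x_1 = 0.153685, so x_1* = 236/(1.3 + 27.52·0.153685) = 42.6808.

x_1* = 42.6808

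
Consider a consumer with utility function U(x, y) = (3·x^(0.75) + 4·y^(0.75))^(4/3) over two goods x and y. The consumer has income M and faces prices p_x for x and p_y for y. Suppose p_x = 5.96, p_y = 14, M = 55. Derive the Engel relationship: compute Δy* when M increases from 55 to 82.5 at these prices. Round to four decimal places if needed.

MU_x ∝ 3·x^(-0.25), MU_y ∝ 4·y^(-0.25), so MRS = (3/4)·(y/x)^(0.25) = p_x/p_y.
Hence y/x = ((4/3)·p_x/p_y)^(1/(0.25)), i.e. raised to the 4 power.
Substitute y = (y/x)·x into the budget: x* = M/(p_x + p_y·(y/x)).
Numerically y/x = 0.103807, so x* = 55/(5.96 + 14·0.103807) = 7.4191 and y* = 0.103807·7.4191 = 0.7702.
At M' = 82.5: y* = 1.1552. Change: 1.1552 − 0.7702 = 0.3851.

Δy* = 0.3851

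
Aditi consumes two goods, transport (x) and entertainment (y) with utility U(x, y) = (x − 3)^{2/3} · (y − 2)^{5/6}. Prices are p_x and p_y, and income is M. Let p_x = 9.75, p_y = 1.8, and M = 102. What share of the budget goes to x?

This is Cobb-Douglas in (x−3, y−2): tangency gives 2/3·p_y·(y−2) = 5/6·p_x·(x−3).
After buying the subsistence bundle (3, 2), a share 4/9 of the remaining income goes to x: x* = 3 + 4/9·(M − 3p_x − 2p_y)/p_x.
Discretionary income = 102 − 3·9.75 − 2·1.8 = 69.15; x* = 3 + 4/9·69.15/9.75 = 6.1521; y* = 2 + 5/9·69.15/1.8 = 23.3426.
Expenditure on x: 9.75·6.1521 = 59.9833; share = 0.5881.

share on x = 0.5881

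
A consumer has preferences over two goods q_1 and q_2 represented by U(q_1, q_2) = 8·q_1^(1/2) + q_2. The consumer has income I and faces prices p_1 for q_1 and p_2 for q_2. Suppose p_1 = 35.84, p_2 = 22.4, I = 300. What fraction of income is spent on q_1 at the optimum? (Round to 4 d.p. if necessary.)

Set MRS = p_1/p_2: 4·q_1^(−1/2) = p_1/p_2.
Thus q_1* = (4·p_2/p_1)² — independent of I — with the rest of income spent on q_2.
Plugging in: q_1* = (4·22.4/35.84)² = 6.25, q_2* = 3.3929.
Expenditure on q_1: 35.84·6.25 = 224; share = 0.7467.

share on q_1 = 0.7467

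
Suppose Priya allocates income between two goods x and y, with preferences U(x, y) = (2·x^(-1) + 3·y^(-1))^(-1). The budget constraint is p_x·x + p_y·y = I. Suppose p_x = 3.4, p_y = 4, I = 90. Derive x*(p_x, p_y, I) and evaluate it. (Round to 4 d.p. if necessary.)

x* = 11.3685

MU_x ∝ 2·x^(-2), MU_y ∝ 3·y^(-2), so MRS = (2/3)·(y/x)^(2) = p_x/p_y.
Hence y/x = ((3/2)·p_x/p_y)^(1/(2)), i.e. raised to the 0.5 power.
Substitute y = (y/x)·x into the budget: x* = I/(p_x + p_y·(y/x)).
Numerically y/x = 1.129159, so x* = 90/(3.4 + 4·1.129159) = 11.3685.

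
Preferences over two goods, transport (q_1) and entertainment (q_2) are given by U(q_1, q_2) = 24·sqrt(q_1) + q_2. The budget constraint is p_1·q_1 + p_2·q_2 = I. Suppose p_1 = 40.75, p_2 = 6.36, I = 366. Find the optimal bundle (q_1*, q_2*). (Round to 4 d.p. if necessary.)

q_1* = 3.5077, q_2* = 35.0726

Utility is quasi-linear in q_2; the FOC for q_1 is 12/√q_1 = p_1/p_2.
Solve: √q_1 = 12·p_2/p_1, so q_1*(p_1,p_2) = (12·p_2/p_1)², and q_2* = (I − p_1·q_1*)/p_2.
Plugging in: q_1* = (12·6.36/40.75)² = 3.5077, q_2* = 35.0726.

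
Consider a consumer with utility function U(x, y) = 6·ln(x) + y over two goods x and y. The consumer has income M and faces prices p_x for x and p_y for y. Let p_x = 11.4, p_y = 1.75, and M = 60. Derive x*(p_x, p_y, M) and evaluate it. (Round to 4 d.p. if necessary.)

Set MRS = p_x/p_y: (6/x)/1 = p_x/p_y.
So x*(p_x,p_y) = 6·p_y/p_x, independent of income; and y* = (M − 6·p_y)/p_y.
At the given prices: x* = 6·1.75/11.4 = 0.9211.

x* = 0.9211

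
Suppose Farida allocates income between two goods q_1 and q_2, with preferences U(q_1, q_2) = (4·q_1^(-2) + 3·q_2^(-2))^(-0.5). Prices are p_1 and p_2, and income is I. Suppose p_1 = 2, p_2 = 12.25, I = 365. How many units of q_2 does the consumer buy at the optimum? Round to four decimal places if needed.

q_2* = 22.4235

MU_q_1 ∝ 4·q_1^(-3), MU_q_2 ∝ 3·q_2^(-3), so MRS = (4/3)·(q_2/q_1)^(3) = p_1/p_2.
Hence q_2/q_1 = ((3/4)·p_1/p_2)^(1/(3)), i.e. raised to the 1/3 power.
Substitute q_2 = (q_2/q_1)·q_1 into the budget: q_1* = I/(p_1 + p_2·(q_2/q_1)).
Numerically q_2/q_1 = 0.496575, so q_1* = 365/(2 + 12.25·0.496575) = 45.1562 and q_2* = 0.496575·45.1562 = 22.4235.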